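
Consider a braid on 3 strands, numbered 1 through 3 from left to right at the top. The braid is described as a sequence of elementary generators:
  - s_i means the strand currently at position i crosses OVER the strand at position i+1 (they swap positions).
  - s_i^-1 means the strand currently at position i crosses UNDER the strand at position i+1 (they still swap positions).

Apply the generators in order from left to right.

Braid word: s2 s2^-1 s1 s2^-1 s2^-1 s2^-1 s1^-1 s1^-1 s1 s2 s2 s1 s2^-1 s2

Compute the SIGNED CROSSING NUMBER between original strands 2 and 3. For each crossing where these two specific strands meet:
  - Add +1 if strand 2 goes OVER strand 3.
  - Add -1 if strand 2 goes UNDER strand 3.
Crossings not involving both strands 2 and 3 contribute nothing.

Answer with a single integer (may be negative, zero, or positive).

Answer: 2

Derivation:
Gen 1: 2 over 3. Both 2&3? yes. Contrib: +1. Sum: 1
Gen 2: 3 under 2. Both 2&3? yes. Contrib: +1. Sum: 2
Gen 3: crossing 1x2. Both 2&3? no. Sum: 2
Gen 4: crossing 1x3. Both 2&3? no. Sum: 2
Gen 5: crossing 3x1. Both 2&3? no. Sum: 2
Gen 6: crossing 1x3. Both 2&3? no. Sum: 2
Gen 7: 2 under 3. Both 2&3? yes. Contrib: -1. Sum: 1
Gen 8: 3 under 2. Both 2&3? yes. Contrib: +1. Sum: 2
Gen 9: 2 over 3. Both 2&3? yes. Contrib: +1. Sum: 3
Gen 10: crossing 2x1. Both 2&3? no. Sum: 3
Gen 11: crossing 1x2. Both 2&3? no. Sum: 3
Gen 12: 3 over 2. Both 2&3? yes. Contrib: -1. Sum: 2
Gen 13: crossing 3x1. Both 2&3? no. Sum: 2
Gen 14: crossing 1x3. Both 2&3? no. Sum: 2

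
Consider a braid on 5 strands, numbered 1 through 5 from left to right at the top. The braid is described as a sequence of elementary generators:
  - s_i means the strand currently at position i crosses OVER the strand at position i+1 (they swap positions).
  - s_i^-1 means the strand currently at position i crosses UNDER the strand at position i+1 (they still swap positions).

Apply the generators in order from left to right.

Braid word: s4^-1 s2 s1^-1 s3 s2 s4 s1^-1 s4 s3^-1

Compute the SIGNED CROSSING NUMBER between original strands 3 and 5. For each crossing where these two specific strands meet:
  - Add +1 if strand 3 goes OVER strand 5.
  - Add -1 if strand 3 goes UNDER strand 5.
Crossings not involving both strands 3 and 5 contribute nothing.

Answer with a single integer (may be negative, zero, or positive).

Answer: -1

Derivation:
Gen 1: crossing 4x5. Both 3&5? no. Sum: 0
Gen 2: crossing 2x3. Both 3&5? no. Sum: 0
Gen 3: crossing 1x3. Both 3&5? no. Sum: 0
Gen 4: crossing 2x5. Both 3&5? no. Sum: 0
Gen 5: crossing 1x5. Both 3&5? no. Sum: 0
Gen 6: crossing 2x4. Both 3&5? no. Sum: 0
Gen 7: 3 under 5. Both 3&5? yes. Contrib: -1. Sum: -1
Gen 8: crossing 4x2. Both 3&5? no. Sum: -1
Gen 9: crossing 1x2. Both 3&5? no. Sum: -1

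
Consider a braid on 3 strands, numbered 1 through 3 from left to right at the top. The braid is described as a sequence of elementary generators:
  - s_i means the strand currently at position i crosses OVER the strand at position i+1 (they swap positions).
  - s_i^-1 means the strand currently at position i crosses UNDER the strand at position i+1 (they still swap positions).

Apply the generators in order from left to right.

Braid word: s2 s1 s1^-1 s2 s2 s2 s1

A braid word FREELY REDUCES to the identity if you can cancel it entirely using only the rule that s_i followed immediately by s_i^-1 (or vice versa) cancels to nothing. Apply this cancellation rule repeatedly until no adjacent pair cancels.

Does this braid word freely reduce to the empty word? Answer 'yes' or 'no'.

Answer: no

Derivation:
Gen 1 (s2): push. Stack: [s2]
Gen 2 (s1): push. Stack: [s2 s1]
Gen 3 (s1^-1): cancels prior s1. Stack: [s2]
Gen 4 (s2): push. Stack: [s2 s2]
Gen 5 (s2): push. Stack: [s2 s2 s2]
Gen 6 (s2): push. Stack: [s2 s2 s2 s2]
Gen 7 (s1): push. Stack: [s2 s2 s2 s2 s1]
Reduced word: s2 s2 s2 s2 s1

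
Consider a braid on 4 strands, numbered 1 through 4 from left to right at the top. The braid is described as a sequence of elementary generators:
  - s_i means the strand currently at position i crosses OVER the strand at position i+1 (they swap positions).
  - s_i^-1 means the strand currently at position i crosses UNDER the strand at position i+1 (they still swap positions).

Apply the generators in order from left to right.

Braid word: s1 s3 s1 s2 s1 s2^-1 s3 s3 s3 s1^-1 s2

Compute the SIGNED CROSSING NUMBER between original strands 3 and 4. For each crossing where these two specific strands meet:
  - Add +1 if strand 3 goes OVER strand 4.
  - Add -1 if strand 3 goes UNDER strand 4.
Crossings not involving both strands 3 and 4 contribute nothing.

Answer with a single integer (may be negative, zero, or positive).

Gen 1: crossing 1x2. Both 3&4? no. Sum: 0
Gen 2: 3 over 4. Both 3&4? yes. Contrib: +1. Sum: 1
Gen 3: crossing 2x1. Both 3&4? no. Sum: 1
Gen 4: crossing 2x4. Both 3&4? no. Sum: 1
Gen 5: crossing 1x4. Both 3&4? no. Sum: 1
Gen 6: crossing 1x2. Both 3&4? no. Sum: 1
Gen 7: crossing 1x3. Both 3&4? no. Sum: 1
Gen 8: crossing 3x1. Both 3&4? no. Sum: 1
Gen 9: crossing 1x3. Both 3&4? no. Sum: 1
Gen 10: crossing 4x2. Both 3&4? no. Sum: 1
Gen 11: 4 over 3. Both 3&4? yes. Contrib: -1. Sum: 0

Answer: 0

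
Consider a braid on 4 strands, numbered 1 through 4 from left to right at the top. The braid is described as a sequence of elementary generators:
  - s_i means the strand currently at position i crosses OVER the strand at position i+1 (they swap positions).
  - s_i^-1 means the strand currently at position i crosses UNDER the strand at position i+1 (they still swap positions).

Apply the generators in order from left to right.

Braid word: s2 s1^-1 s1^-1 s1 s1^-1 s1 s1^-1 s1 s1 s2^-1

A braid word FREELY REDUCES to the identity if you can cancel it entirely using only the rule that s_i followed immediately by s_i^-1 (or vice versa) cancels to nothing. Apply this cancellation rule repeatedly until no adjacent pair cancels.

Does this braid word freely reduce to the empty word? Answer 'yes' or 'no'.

Gen 1 (s2): push. Stack: [s2]
Gen 2 (s1^-1): push. Stack: [s2 s1^-1]
Gen 3 (s1^-1): push. Stack: [s2 s1^-1 s1^-1]
Gen 4 (s1): cancels prior s1^-1. Stack: [s2 s1^-1]
Gen 5 (s1^-1): push. Stack: [s2 s1^-1 s1^-1]
Gen 6 (s1): cancels prior s1^-1. Stack: [s2 s1^-1]
Gen 7 (s1^-1): push. Stack: [s2 s1^-1 s1^-1]
Gen 8 (s1): cancels prior s1^-1. Stack: [s2 s1^-1]
Gen 9 (s1): cancels prior s1^-1. Stack: [s2]
Gen 10 (s2^-1): cancels prior s2. Stack: []
Reduced word: (empty)

Answer: yes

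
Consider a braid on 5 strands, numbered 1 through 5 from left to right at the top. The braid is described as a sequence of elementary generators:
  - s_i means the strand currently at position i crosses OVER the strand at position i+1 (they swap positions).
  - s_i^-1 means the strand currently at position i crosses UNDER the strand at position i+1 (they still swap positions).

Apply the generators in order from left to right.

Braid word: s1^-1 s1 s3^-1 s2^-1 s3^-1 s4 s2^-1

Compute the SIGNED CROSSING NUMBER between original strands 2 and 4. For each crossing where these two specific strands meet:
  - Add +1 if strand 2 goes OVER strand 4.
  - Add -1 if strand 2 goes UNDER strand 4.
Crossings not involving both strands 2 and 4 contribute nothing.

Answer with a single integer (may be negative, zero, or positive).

Gen 1: crossing 1x2. Both 2&4? no. Sum: 0
Gen 2: crossing 2x1. Both 2&4? no. Sum: 0
Gen 3: crossing 3x4. Both 2&4? no. Sum: 0
Gen 4: 2 under 4. Both 2&4? yes. Contrib: -1. Sum: -1
Gen 5: crossing 2x3. Both 2&4? no. Sum: -1
Gen 6: crossing 2x5. Both 2&4? no. Sum: -1
Gen 7: crossing 4x3. Both 2&4? no. Sum: -1

Answer: -1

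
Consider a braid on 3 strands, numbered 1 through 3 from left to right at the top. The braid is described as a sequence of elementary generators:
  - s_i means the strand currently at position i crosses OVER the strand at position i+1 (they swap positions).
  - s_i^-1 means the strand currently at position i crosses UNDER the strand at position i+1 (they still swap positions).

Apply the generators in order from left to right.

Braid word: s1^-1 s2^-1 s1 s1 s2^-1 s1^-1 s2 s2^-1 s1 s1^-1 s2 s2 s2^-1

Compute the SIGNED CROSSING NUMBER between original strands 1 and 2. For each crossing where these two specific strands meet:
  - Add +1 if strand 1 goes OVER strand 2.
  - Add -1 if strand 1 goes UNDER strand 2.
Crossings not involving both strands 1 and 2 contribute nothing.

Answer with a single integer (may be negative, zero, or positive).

Gen 1: 1 under 2. Both 1&2? yes. Contrib: -1. Sum: -1
Gen 2: crossing 1x3. Both 1&2? no. Sum: -1
Gen 3: crossing 2x3. Both 1&2? no. Sum: -1
Gen 4: crossing 3x2. Both 1&2? no. Sum: -1
Gen 5: crossing 3x1. Both 1&2? no. Sum: -1
Gen 6: 2 under 1. Both 1&2? yes. Contrib: +1. Sum: 0
Gen 7: crossing 2x3. Both 1&2? no. Sum: 0
Gen 8: crossing 3x2. Both 1&2? no. Sum: 0
Gen 9: 1 over 2. Both 1&2? yes. Contrib: +1. Sum: 1
Gen 10: 2 under 1. Both 1&2? yes. Contrib: +1. Sum: 2
Gen 11: crossing 2x3. Both 1&2? no. Sum: 2
Gen 12: crossing 3x2. Both 1&2? no. Sum: 2
Gen 13: crossing 2x3. Both 1&2? no. Sum: 2

Answer: 2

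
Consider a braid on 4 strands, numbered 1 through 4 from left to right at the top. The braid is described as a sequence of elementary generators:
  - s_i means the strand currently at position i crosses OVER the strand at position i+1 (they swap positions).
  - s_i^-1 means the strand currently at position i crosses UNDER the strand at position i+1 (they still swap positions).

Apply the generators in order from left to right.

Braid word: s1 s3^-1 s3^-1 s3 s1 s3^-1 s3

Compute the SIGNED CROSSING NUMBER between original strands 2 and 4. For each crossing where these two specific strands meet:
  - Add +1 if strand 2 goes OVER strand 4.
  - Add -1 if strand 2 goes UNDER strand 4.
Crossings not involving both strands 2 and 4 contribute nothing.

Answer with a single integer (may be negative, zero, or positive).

Answer: 0

Derivation:
Gen 1: crossing 1x2. Both 2&4? no. Sum: 0
Gen 2: crossing 3x4. Both 2&4? no. Sum: 0
Gen 3: crossing 4x3. Both 2&4? no. Sum: 0
Gen 4: crossing 3x4. Both 2&4? no. Sum: 0
Gen 5: crossing 2x1. Both 2&4? no. Sum: 0
Gen 6: crossing 4x3. Both 2&4? no. Sum: 0
Gen 7: crossing 3x4. Both 2&4? no. Sum: 0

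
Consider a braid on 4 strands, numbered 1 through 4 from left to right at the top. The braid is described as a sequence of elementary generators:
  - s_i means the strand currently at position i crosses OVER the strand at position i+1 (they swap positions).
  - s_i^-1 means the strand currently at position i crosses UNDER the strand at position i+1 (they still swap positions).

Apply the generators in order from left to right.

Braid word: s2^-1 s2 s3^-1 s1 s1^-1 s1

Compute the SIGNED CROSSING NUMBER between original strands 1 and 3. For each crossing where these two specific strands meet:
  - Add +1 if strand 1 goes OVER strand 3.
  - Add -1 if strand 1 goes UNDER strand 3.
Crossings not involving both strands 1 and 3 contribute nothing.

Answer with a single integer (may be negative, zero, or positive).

Gen 1: crossing 2x3. Both 1&3? no. Sum: 0
Gen 2: crossing 3x2. Both 1&3? no. Sum: 0
Gen 3: crossing 3x4. Both 1&3? no. Sum: 0
Gen 4: crossing 1x2. Both 1&3? no. Sum: 0
Gen 5: crossing 2x1. Both 1&3? no. Sum: 0
Gen 6: crossing 1x2. Both 1&3? no. Sum: 0

Answer: 0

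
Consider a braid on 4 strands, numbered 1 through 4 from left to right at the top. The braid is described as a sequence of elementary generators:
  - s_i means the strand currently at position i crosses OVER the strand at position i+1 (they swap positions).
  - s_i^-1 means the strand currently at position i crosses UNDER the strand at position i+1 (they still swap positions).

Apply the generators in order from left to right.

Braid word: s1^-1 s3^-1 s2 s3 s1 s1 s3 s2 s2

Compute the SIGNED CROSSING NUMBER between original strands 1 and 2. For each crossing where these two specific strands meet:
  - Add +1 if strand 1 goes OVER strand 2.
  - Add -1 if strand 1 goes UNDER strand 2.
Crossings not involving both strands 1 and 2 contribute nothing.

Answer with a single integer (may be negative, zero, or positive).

Answer: -1

Derivation:
Gen 1: 1 under 2. Both 1&2? yes. Contrib: -1. Sum: -1
Gen 2: crossing 3x4. Both 1&2? no. Sum: -1
Gen 3: crossing 1x4. Both 1&2? no. Sum: -1
Gen 4: crossing 1x3. Both 1&2? no. Sum: -1
Gen 5: crossing 2x4. Both 1&2? no. Sum: -1
Gen 6: crossing 4x2. Both 1&2? no. Sum: -1
Gen 7: crossing 3x1. Both 1&2? no. Sum: -1
Gen 8: crossing 4x1. Both 1&2? no. Sum: -1
Gen 9: crossing 1x4. Both 1&2? no. Sum: -1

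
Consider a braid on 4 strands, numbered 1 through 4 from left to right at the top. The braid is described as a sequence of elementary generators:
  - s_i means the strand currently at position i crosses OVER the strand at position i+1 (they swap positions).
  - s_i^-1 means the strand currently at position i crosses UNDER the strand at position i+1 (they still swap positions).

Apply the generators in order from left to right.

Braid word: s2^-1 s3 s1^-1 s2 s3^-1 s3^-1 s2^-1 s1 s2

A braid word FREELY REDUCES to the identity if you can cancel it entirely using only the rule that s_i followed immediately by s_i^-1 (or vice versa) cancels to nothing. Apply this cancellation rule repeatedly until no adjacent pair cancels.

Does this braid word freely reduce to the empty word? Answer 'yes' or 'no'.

Answer: no

Derivation:
Gen 1 (s2^-1): push. Stack: [s2^-1]
Gen 2 (s3): push. Stack: [s2^-1 s3]
Gen 3 (s1^-1): push. Stack: [s2^-1 s3 s1^-1]
Gen 4 (s2): push. Stack: [s2^-1 s3 s1^-1 s2]
Gen 5 (s3^-1): push. Stack: [s2^-1 s3 s1^-1 s2 s3^-1]
Gen 6 (s3^-1): push. Stack: [s2^-1 s3 s1^-1 s2 s3^-1 s3^-1]
Gen 7 (s2^-1): push. Stack: [s2^-1 s3 s1^-1 s2 s3^-1 s3^-1 s2^-1]
Gen 8 (s1): push. Stack: [s2^-1 s3 s1^-1 s2 s3^-1 s3^-1 s2^-1 s1]
Gen 9 (s2): push. Stack: [s2^-1 s3 s1^-1 s2 s3^-1 s3^-1 s2^-1 s1 s2]
Reduced word: s2^-1 s3 s1^-1 s2 s3^-1 s3^-1 s2^-1 s1 s2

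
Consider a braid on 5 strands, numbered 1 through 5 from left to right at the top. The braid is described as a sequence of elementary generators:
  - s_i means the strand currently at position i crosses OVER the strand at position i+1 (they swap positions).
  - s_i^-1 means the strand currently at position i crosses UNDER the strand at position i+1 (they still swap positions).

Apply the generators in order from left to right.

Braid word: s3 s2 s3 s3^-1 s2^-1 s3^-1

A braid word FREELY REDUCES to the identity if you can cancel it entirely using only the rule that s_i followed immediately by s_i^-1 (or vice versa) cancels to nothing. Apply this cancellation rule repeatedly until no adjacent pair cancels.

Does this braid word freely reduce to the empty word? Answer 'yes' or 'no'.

Gen 1 (s3): push. Stack: [s3]
Gen 2 (s2): push. Stack: [s3 s2]
Gen 3 (s3): push. Stack: [s3 s2 s3]
Gen 4 (s3^-1): cancels prior s3. Stack: [s3 s2]
Gen 5 (s2^-1): cancels prior s2. Stack: [s3]
Gen 6 (s3^-1): cancels prior s3. Stack: []
Reduced word: (empty)

Answer: yes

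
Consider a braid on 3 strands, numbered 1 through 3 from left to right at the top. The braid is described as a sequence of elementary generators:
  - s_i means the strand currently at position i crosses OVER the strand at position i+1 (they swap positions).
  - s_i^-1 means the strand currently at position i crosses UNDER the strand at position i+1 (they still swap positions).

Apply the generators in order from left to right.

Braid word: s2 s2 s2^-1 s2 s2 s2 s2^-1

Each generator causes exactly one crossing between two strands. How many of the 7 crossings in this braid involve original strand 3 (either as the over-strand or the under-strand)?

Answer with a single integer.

Gen 1: crossing 2x3. Involves strand 3? yes. Count so far: 1
Gen 2: crossing 3x2. Involves strand 3? yes. Count so far: 2
Gen 3: crossing 2x3. Involves strand 3? yes. Count so far: 3
Gen 4: crossing 3x2. Involves strand 3? yes. Count so far: 4
Gen 5: crossing 2x3. Involves strand 3? yes. Count so far: 5
Gen 6: crossing 3x2. Involves strand 3? yes. Count so far: 6
Gen 7: crossing 2x3. Involves strand 3? yes. Count so far: 7

Answer: 7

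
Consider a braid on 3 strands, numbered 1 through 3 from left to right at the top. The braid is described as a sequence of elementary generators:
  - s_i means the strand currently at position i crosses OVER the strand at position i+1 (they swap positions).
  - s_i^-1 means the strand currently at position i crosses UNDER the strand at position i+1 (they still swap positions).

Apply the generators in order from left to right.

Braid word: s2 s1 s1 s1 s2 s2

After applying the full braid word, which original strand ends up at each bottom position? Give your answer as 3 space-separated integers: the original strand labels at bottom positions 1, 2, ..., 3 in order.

Answer: 3 1 2

Derivation:
Gen 1 (s2): strand 2 crosses over strand 3. Perm now: [1 3 2]
Gen 2 (s1): strand 1 crosses over strand 3. Perm now: [3 1 2]
Gen 3 (s1): strand 3 crosses over strand 1. Perm now: [1 3 2]
Gen 4 (s1): strand 1 crosses over strand 3. Perm now: [3 1 2]
Gen 5 (s2): strand 1 crosses over strand 2. Perm now: [3 2 1]
Gen 6 (s2): strand 2 crosses over strand 1. Perm now: [3 1 2]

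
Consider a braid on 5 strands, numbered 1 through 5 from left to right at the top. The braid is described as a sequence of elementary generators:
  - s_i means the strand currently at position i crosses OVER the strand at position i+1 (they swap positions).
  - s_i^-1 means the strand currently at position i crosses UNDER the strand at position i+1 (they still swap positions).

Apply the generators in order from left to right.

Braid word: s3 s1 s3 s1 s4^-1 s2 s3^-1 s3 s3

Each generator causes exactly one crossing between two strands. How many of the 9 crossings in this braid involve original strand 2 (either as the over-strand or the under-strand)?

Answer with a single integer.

Gen 1: crossing 3x4. Involves strand 2? no. Count so far: 0
Gen 2: crossing 1x2. Involves strand 2? yes. Count so far: 1
Gen 3: crossing 4x3. Involves strand 2? no. Count so far: 1
Gen 4: crossing 2x1. Involves strand 2? yes. Count so far: 2
Gen 5: crossing 4x5. Involves strand 2? no. Count so far: 2
Gen 6: crossing 2x3. Involves strand 2? yes. Count so far: 3
Gen 7: crossing 2x5. Involves strand 2? yes. Count so far: 4
Gen 8: crossing 5x2. Involves strand 2? yes. Count so far: 5
Gen 9: crossing 2x5. Involves strand 2? yes. Count so far: 6

Answer: 6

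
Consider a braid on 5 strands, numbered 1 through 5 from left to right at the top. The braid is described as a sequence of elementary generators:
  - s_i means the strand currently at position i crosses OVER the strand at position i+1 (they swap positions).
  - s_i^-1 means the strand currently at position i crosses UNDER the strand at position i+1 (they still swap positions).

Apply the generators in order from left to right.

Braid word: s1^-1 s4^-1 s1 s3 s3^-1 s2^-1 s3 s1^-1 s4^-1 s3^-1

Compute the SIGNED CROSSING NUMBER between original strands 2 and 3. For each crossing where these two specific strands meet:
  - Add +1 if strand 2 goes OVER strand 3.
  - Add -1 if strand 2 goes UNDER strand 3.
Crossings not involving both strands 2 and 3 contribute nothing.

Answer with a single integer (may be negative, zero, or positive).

Gen 1: crossing 1x2. Both 2&3? no. Sum: 0
Gen 2: crossing 4x5. Both 2&3? no. Sum: 0
Gen 3: crossing 2x1. Both 2&3? no. Sum: 0
Gen 4: crossing 3x5. Both 2&3? no. Sum: 0
Gen 5: crossing 5x3. Both 2&3? no. Sum: 0
Gen 6: 2 under 3. Both 2&3? yes. Contrib: -1. Sum: -1
Gen 7: crossing 2x5. Both 2&3? no. Sum: -1
Gen 8: crossing 1x3. Both 2&3? no. Sum: -1
Gen 9: crossing 2x4. Both 2&3? no. Sum: -1
Gen 10: crossing 5x4. Both 2&3? no. Sum: -1

Answer: -1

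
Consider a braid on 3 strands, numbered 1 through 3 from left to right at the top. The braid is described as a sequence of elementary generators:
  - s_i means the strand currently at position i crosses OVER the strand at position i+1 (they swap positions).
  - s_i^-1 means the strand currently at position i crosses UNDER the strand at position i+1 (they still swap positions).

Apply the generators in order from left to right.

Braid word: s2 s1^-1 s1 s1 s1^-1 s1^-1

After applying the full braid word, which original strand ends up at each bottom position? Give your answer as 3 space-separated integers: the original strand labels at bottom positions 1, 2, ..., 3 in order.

Answer: 3 1 2

Derivation:
Gen 1 (s2): strand 2 crosses over strand 3. Perm now: [1 3 2]
Gen 2 (s1^-1): strand 1 crosses under strand 3. Perm now: [3 1 2]
Gen 3 (s1): strand 3 crosses over strand 1. Perm now: [1 3 2]
Gen 4 (s1): strand 1 crosses over strand 3. Perm now: [3 1 2]
Gen 5 (s1^-1): strand 3 crosses under strand 1. Perm now: [1 3 2]
Gen 6 (s1^-1): strand 1 crosses under strand 3. Perm now: [3 1 2]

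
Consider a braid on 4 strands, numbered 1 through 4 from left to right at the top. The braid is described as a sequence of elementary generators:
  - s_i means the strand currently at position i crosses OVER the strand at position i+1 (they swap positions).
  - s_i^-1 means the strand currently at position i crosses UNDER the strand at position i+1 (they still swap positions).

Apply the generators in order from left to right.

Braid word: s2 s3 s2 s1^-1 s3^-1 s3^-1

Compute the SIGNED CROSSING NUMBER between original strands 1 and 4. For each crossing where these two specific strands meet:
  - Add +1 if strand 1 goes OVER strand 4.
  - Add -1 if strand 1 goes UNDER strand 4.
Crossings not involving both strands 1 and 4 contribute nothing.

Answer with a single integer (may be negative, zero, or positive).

Gen 1: crossing 2x3. Both 1&4? no. Sum: 0
Gen 2: crossing 2x4. Both 1&4? no. Sum: 0
Gen 3: crossing 3x4. Both 1&4? no. Sum: 0
Gen 4: 1 under 4. Both 1&4? yes. Contrib: -1. Sum: -1
Gen 5: crossing 3x2. Both 1&4? no. Sum: -1
Gen 6: crossing 2x3. Both 1&4? no. Sum: -1

Answer: -1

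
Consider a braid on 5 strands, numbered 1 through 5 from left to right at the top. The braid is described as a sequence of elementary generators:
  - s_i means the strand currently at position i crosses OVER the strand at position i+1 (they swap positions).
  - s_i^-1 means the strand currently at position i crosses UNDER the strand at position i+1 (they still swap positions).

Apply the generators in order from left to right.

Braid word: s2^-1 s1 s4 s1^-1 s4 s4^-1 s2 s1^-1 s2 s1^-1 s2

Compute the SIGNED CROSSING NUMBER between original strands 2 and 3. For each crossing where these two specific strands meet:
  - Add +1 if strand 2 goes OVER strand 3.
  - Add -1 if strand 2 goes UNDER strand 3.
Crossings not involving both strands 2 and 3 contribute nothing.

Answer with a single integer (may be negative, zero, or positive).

Answer: -3

Derivation:
Gen 1: 2 under 3. Both 2&3? yes. Contrib: -1. Sum: -1
Gen 2: crossing 1x3. Both 2&3? no. Sum: -1
Gen 3: crossing 4x5. Both 2&3? no. Sum: -1
Gen 4: crossing 3x1. Both 2&3? no. Sum: -1
Gen 5: crossing 5x4. Both 2&3? no. Sum: -1
Gen 6: crossing 4x5. Both 2&3? no. Sum: -1
Gen 7: 3 over 2. Both 2&3? yes. Contrib: -1. Sum: -2
Gen 8: crossing 1x2. Both 2&3? no. Sum: -2
Gen 9: crossing 1x3. Both 2&3? no. Sum: -2
Gen 10: 2 under 3. Both 2&3? yes. Contrib: -1. Sum: -3
Gen 11: crossing 2x1. Both 2&3? no. Sum: -3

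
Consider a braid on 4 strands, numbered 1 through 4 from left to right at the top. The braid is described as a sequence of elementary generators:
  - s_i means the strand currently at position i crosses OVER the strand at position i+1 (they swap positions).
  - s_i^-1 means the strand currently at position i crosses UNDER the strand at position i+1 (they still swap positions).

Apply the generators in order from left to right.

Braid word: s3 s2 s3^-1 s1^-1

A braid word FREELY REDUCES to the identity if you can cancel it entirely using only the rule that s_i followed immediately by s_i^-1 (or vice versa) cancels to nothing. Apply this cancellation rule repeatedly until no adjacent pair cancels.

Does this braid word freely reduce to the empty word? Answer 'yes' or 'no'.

Gen 1 (s3): push. Stack: [s3]
Gen 2 (s2): push. Stack: [s3 s2]
Gen 3 (s3^-1): push. Stack: [s3 s2 s3^-1]
Gen 4 (s1^-1): push. Stack: [s3 s2 s3^-1 s1^-1]
Reduced word: s3 s2 s3^-1 s1^-1

Answer: no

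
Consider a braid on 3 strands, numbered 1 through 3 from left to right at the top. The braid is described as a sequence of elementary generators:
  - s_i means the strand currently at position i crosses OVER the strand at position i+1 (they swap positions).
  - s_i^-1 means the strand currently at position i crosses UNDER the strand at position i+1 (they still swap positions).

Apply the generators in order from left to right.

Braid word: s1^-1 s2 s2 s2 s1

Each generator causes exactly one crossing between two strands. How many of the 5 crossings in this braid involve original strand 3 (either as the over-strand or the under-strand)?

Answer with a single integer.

Answer: 4

Derivation:
Gen 1: crossing 1x2. Involves strand 3? no. Count so far: 0
Gen 2: crossing 1x3. Involves strand 3? yes. Count so far: 1
Gen 3: crossing 3x1. Involves strand 3? yes. Count so far: 2
Gen 4: crossing 1x3. Involves strand 3? yes. Count so far: 3
Gen 5: crossing 2x3. Involves strand 3? yes. Count so far: 4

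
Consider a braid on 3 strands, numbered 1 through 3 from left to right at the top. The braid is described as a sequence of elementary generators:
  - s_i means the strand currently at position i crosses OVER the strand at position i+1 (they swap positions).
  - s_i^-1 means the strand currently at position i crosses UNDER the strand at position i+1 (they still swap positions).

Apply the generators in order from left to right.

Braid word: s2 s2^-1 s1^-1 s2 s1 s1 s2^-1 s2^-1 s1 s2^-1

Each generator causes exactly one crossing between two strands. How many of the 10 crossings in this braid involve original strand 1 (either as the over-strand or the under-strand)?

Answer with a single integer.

Answer: 5

Derivation:
Gen 1: crossing 2x3. Involves strand 1? no. Count so far: 0
Gen 2: crossing 3x2. Involves strand 1? no. Count so far: 0
Gen 3: crossing 1x2. Involves strand 1? yes. Count so far: 1
Gen 4: crossing 1x3. Involves strand 1? yes. Count so far: 2
Gen 5: crossing 2x3. Involves strand 1? no. Count so far: 2
Gen 6: crossing 3x2. Involves strand 1? no. Count so far: 2
Gen 7: crossing 3x1. Involves strand 1? yes. Count so far: 3
Gen 8: crossing 1x3. Involves strand 1? yes. Count so far: 4
Gen 9: crossing 2x3. Involves strand 1? no. Count so far: 4
Gen 10: crossing 2x1. Involves strand 1? yes. Count so far: 5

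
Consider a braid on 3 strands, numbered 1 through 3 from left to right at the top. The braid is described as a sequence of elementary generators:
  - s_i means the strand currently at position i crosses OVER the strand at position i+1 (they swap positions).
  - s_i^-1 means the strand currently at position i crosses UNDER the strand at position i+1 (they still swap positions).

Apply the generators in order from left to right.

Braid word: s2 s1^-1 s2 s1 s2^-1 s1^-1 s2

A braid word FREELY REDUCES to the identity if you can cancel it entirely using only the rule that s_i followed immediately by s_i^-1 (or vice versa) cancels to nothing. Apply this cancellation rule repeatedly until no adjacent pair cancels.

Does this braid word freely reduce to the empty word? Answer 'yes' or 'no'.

Gen 1 (s2): push. Stack: [s2]
Gen 2 (s1^-1): push. Stack: [s2 s1^-1]
Gen 3 (s2): push. Stack: [s2 s1^-1 s2]
Gen 4 (s1): push. Stack: [s2 s1^-1 s2 s1]
Gen 5 (s2^-1): push. Stack: [s2 s1^-1 s2 s1 s2^-1]
Gen 6 (s1^-1): push. Stack: [s2 s1^-1 s2 s1 s2^-1 s1^-1]
Gen 7 (s2): push. Stack: [s2 s1^-1 s2 s1 s2^-1 s1^-1 s2]
Reduced word: s2 s1^-1 s2 s1 s2^-1 s1^-1 s2

Answer: no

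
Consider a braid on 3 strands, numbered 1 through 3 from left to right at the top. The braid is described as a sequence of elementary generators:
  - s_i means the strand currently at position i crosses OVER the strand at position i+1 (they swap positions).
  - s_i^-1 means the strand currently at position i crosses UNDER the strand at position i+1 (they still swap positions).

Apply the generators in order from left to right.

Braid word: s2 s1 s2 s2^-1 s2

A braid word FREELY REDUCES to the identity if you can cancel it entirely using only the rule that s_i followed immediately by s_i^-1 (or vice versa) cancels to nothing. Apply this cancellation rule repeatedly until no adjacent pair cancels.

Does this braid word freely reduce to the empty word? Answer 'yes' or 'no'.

Gen 1 (s2): push. Stack: [s2]
Gen 2 (s1): push. Stack: [s2 s1]
Gen 3 (s2): push. Stack: [s2 s1 s2]
Gen 4 (s2^-1): cancels prior s2. Stack: [s2 s1]
Gen 5 (s2): push. Stack: [s2 s1 s2]
Reduced word: s2 s1 s2

Answer: no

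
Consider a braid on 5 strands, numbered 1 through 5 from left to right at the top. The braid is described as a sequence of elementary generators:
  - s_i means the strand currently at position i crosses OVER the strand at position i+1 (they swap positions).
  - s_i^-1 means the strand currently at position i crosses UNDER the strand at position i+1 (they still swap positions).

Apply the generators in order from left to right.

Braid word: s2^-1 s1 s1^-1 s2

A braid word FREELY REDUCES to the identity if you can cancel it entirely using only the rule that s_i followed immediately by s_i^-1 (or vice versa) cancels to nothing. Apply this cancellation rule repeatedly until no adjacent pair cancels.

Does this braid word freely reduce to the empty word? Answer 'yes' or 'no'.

Gen 1 (s2^-1): push. Stack: [s2^-1]
Gen 2 (s1): push. Stack: [s2^-1 s1]
Gen 3 (s1^-1): cancels prior s1. Stack: [s2^-1]
Gen 4 (s2): cancels prior s2^-1. Stack: []
Reduced word: (empty)

Answer: yes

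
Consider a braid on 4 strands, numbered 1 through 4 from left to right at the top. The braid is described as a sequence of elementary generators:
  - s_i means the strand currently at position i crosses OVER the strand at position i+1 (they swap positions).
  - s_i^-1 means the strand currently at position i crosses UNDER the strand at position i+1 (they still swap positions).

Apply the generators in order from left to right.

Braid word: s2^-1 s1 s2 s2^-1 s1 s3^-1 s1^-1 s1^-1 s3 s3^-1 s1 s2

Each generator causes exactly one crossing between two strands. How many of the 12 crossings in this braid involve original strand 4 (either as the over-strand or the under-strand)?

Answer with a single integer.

Answer: 4

Derivation:
Gen 1: crossing 2x3. Involves strand 4? no. Count so far: 0
Gen 2: crossing 1x3. Involves strand 4? no. Count so far: 0
Gen 3: crossing 1x2. Involves strand 4? no. Count so far: 0
Gen 4: crossing 2x1. Involves strand 4? no. Count so far: 0
Gen 5: crossing 3x1. Involves strand 4? no. Count so far: 0
Gen 6: crossing 2x4. Involves strand 4? yes. Count so far: 1
Gen 7: crossing 1x3. Involves strand 4? no. Count so far: 1
Gen 8: crossing 3x1. Involves strand 4? no. Count so far: 1
Gen 9: crossing 4x2. Involves strand 4? yes. Count so far: 2
Gen 10: crossing 2x4. Involves strand 4? yes. Count so far: 3
Gen 11: crossing 1x3. Involves strand 4? no. Count so far: 3
Gen 12: crossing 1x4. Involves strand 4? yes. Count so far: 4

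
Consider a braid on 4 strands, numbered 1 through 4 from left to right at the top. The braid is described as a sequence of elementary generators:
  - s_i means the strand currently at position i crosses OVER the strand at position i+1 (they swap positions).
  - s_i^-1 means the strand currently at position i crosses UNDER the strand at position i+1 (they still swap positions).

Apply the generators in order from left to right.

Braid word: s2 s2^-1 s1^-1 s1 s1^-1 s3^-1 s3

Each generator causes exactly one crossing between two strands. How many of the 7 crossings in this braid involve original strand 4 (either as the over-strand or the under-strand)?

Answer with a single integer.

Gen 1: crossing 2x3. Involves strand 4? no. Count so far: 0
Gen 2: crossing 3x2. Involves strand 4? no. Count so far: 0
Gen 3: crossing 1x2. Involves strand 4? no. Count so far: 0
Gen 4: crossing 2x1. Involves strand 4? no. Count so far: 0
Gen 5: crossing 1x2. Involves strand 4? no. Count so far: 0
Gen 6: crossing 3x4. Involves strand 4? yes. Count so far: 1
Gen 7: crossing 4x3. Involves strand 4? yes. Count so far: 2

Answer: 2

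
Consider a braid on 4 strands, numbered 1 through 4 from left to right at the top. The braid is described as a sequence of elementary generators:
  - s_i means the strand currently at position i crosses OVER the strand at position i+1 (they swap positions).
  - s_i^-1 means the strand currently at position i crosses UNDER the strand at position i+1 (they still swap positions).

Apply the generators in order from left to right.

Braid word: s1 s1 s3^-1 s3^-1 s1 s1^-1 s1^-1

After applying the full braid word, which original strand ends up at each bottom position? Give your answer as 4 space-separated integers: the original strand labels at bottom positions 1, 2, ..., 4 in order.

Gen 1 (s1): strand 1 crosses over strand 2. Perm now: [2 1 3 4]
Gen 2 (s1): strand 2 crosses over strand 1. Perm now: [1 2 3 4]
Gen 3 (s3^-1): strand 3 crosses under strand 4. Perm now: [1 2 4 3]
Gen 4 (s3^-1): strand 4 crosses under strand 3. Perm now: [1 2 3 4]
Gen 5 (s1): strand 1 crosses over strand 2. Perm now: [2 1 3 4]
Gen 6 (s1^-1): strand 2 crosses under strand 1. Perm now: [1 2 3 4]
Gen 7 (s1^-1): strand 1 crosses under strand 2. Perm now: [2 1 3 4]

Answer: 2 1 3 4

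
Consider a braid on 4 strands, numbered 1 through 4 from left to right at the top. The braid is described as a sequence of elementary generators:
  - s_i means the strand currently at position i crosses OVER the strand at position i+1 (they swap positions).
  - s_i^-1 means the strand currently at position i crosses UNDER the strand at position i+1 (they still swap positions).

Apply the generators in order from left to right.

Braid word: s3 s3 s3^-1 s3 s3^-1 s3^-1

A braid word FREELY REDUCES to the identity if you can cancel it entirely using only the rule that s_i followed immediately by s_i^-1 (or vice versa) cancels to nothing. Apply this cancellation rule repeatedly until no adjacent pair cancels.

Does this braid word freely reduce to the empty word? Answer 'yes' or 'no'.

Answer: yes

Derivation:
Gen 1 (s3): push. Stack: [s3]
Gen 2 (s3): push. Stack: [s3 s3]
Gen 3 (s3^-1): cancels prior s3. Stack: [s3]
Gen 4 (s3): push. Stack: [s3 s3]
Gen 5 (s3^-1): cancels prior s3. Stack: [s3]
Gen 6 (s3^-1): cancels prior s3. Stack: []
Reduced word: (empty)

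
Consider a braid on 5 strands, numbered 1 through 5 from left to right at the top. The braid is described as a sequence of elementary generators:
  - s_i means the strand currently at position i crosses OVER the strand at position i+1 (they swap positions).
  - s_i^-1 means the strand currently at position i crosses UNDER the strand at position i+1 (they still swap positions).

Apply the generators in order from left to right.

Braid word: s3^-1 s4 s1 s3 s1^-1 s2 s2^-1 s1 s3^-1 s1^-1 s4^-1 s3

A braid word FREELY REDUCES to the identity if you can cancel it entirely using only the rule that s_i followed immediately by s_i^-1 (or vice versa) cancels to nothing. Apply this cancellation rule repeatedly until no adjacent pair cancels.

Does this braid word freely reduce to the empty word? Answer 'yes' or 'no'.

Gen 1 (s3^-1): push. Stack: [s3^-1]
Gen 2 (s4): push. Stack: [s3^-1 s4]
Gen 3 (s1): push. Stack: [s3^-1 s4 s1]
Gen 4 (s3): push. Stack: [s3^-1 s4 s1 s3]
Gen 5 (s1^-1): push. Stack: [s3^-1 s4 s1 s3 s1^-1]
Gen 6 (s2): push. Stack: [s3^-1 s4 s1 s3 s1^-1 s2]
Gen 7 (s2^-1): cancels prior s2. Stack: [s3^-1 s4 s1 s3 s1^-1]
Gen 8 (s1): cancels prior s1^-1. Stack: [s3^-1 s4 s1 s3]
Gen 9 (s3^-1): cancels prior s3. Stack: [s3^-1 s4 s1]
Gen 10 (s1^-1): cancels prior s1. Stack: [s3^-1 s4]
Gen 11 (s4^-1): cancels prior s4. Stack: [s3^-1]
Gen 12 (s3): cancels prior s3^-1. Stack: []
Reduced word: (empty)

Answer: yes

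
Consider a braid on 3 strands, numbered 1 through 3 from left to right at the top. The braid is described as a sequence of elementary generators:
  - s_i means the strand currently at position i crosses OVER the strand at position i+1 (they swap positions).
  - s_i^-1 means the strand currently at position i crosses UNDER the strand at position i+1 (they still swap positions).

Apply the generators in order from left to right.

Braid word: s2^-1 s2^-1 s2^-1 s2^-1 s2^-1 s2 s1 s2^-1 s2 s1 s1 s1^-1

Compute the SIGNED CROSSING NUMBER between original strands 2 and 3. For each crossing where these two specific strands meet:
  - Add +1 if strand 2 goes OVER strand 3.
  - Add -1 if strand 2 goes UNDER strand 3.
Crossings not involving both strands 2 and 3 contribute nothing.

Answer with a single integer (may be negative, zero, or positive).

Gen 1: 2 under 3. Both 2&3? yes. Contrib: -1. Sum: -1
Gen 2: 3 under 2. Both 2&3? yes. Contrib: +1. Sum: 0
Gen 3: 2 under 3. Both 2&3? yes. Contrib: -1. Sum: -1
Gen 4: 3 under 2. Both 2&3? yes. Contrib: +1. Sum: 0
Gen 5: 2 under 3. Both 2&3? yes. Contrib: -1. Sum: -1
Gen 6: 3 over 2. Both 2&3? yes. Contrib: -1. Sum: -2
Gen 7: crossing 1x2. Both 2&3? no. Sum: -2
Gen 8: crossing 1x3. Both 2&3? no. Sum: -2
Gen 9: crossing 3x1. Both 2&3? no. Sum: -2
Gen 10: crossing 2x1. Both 2&3? no. Sum: -2
Gen 11: crossing 1x2. Both 2&3? no. Sum: -2
Gen 12: crossing 2x1. Both 2&3? no. Sum: -2

Answer: -2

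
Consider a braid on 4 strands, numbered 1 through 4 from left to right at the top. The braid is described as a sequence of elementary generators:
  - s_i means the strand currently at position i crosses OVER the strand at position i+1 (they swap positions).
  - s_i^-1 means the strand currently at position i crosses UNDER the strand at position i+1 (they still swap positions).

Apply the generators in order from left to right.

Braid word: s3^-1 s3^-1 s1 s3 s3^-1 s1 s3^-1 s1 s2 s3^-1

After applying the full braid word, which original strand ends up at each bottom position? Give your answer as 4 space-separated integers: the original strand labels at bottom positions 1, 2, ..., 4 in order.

Answer: 2 4 3 1

Derivation:
Gen 1 (s3^-1): strand 3 crosses under strand 4. Perm now: [1 2 4 3]
Gen 2 (s3^-1): strand 4 crosses under strand 3. Perm now: [1 2 3 4]
Gen 3 (s1): strand 1 crosses over strand 2. Perm now: [2 1 3 4]
Gen 4 (s3): strand 3 crosses over strand 4. Perm now: [2 1 4 3]
Gen 5 (s3^-1): strand 4 crosses under strand 3. Perm now: [2 1 3 4]
Gen 6 (s1): strand 2 crosses over strand 1. Perm now: [1 2 3 4]
Gen 7 (s3^-1): strand 3 crosses under strand 4. Perm now: [1 2 4 3]
Gen 8 (s1): strand 1 crosses over strand 2. Perm now: [2 1 4 3]
Gen 9 (s2): strand 1 crosses over strand 4. Perm now: [2 4 1 3]
Gen 10 (s3^-1): strand 1 crosses under strand 3. Perm now: [2 4 3 1]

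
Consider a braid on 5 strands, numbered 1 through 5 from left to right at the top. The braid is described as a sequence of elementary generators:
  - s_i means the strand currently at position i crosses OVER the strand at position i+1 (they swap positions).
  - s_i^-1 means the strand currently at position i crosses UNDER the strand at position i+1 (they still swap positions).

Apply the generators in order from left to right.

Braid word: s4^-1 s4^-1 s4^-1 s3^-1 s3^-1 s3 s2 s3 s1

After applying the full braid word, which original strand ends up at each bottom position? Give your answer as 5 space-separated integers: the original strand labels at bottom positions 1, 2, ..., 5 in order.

Gen 1 (s4^-1): strand 4 crosses under strand 5. Perm now: [1 2 3 5 4]
Gen 2 (s4^-1): strand 5 crosses under strand 4. Perm now: [1 2 3 4 5]
Gen 3 (s4^-1): strand 4 crosses under strand 5. Perm now: [1 2 3 5 4]
Gen 4 (s3^-1): strand 3 crosses under strand 5. Perm now: [1 2 5 3 4]
Gen 5 (s3^-1): strand 5 crosses under strand 3. Perm now: [1 2 3 5 4]
Gen 6 (s3): strand 3 crosses over strand 5. Perm now: [1 2 5 3 4]
Gen 7 (s2): strand 2 crosses over strand 5. Perm now: [1 5 2 3 4]
Gen 8 (s3): strand 2 crosses over strand 3. Perm now: [1 5 3 2 4]
Gen 9 (s1): strand 1 crosses over strand 5. Perm now: [5 1 3 2 4]

Answer: 5 1 3 2 4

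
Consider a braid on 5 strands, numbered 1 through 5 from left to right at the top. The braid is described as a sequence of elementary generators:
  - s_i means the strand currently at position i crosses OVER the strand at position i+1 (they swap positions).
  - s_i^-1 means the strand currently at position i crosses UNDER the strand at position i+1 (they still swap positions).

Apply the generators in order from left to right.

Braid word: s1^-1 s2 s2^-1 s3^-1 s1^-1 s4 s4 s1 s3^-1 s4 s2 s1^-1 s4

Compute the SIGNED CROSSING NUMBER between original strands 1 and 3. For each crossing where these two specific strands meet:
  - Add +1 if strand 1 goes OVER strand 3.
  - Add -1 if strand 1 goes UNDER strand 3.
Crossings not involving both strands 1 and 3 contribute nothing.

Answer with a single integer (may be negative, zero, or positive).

Gen 1: crossing 1x2. Both 1&3? no. Sum: 0
Gen 2: 1 over 3. Both 1&3? yes. Contrib: +1. Sum: 1
Gen 3: 3 under 1. Both 1&3? yes. Contrib: +1. Sum: 2
Gen 4: crossing 3x4. Both 1&3? no. Sum: 2
Gen 5: crossing 2x1. Both 1&3? no. Sum: 2
Gen 6: crossing 3x5. Both 1&3? no. Sum: 2
Gen 7: crossing 5x3. Both 1&3? no. Sum: 2
Gen 8: crossing 1x2. Both 1&3? no. Sum: 2
Gen 9: crossing 4x3. Both 1&3? no. Sum: 2
Gen 10: crossing 4x5. Both 1&3? no. Sum: 2
Gen 11: 1 over 3. Both 1&3? yes. Contrib: +1. Sum: 3
Gen 12: crossing 2x3. Both 1&3? no. Sum: 3
Gen 13: crossing 5x4. Both 1&3? no. Sum: 3

Answer: 3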